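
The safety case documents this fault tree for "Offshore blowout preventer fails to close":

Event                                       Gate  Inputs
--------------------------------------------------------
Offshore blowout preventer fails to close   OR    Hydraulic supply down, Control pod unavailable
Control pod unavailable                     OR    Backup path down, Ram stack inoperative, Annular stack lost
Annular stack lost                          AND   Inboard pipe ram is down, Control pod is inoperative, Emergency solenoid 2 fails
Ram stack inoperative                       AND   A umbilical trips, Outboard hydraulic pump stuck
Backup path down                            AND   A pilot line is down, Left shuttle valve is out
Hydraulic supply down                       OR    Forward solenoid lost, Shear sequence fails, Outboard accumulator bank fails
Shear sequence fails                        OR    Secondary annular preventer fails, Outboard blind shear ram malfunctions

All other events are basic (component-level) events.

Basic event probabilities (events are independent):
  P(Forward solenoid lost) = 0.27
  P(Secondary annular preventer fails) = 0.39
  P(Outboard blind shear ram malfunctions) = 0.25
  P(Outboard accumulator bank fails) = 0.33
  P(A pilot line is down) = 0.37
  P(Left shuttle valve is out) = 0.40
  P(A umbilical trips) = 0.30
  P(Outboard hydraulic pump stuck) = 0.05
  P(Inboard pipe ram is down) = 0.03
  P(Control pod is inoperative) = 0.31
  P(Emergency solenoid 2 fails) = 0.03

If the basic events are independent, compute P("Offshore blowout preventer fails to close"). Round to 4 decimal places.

P(Shear sequence fails) [OR] = 1 − (1−0.39) × (1−0.25) = 0.542500
P(Hydraulic supply down) [OR] = 1 − (1−0.27) × (1−0.542500) × (1−0.33) = 0.776237
P(Backup path down) [AND] = 0.37 × 0.40 = 0.148000
P(Ram stack inoperative) [AND] = 0.30 × 0.05 = 0.015000
P(Annular stack lost) [AND] = 0.03 × 0.31 × 0.03 = 0.000279
P(Control pod unavailable) [OR] = 1 − (1−0.148000) × (1−0.015000) × (1−0.000279) = 0.161014
P(Offshore blowout preventer fails to close) [OR] = 1 − (1−0.776237) × (1−0.161014) = 0.812266
Rounded to 4 decimal places: P(Offshore blowout preventer fails to close) ≈ 0.8123.

0.8123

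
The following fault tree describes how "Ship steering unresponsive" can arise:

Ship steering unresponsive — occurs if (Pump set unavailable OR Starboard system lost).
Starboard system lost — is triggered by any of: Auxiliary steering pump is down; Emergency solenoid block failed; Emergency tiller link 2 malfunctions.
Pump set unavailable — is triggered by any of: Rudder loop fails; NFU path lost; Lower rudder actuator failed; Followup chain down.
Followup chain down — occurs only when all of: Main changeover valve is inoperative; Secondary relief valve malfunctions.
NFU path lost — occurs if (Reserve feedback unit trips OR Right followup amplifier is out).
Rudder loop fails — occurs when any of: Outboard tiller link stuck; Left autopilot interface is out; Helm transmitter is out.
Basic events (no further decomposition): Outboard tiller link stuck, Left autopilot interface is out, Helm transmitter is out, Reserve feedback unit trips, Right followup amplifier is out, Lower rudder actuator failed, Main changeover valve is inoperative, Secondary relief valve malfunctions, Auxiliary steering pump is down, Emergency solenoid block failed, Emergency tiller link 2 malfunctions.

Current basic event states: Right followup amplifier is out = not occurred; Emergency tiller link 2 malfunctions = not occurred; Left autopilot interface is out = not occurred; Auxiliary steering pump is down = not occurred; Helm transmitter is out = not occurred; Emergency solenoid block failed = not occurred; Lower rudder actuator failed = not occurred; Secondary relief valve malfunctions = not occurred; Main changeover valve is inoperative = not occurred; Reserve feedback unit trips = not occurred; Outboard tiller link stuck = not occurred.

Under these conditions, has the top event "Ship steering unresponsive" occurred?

Rudder loop fails [OR]: Outboard tiller link stuck=not, Left autopilot interface is out=not, Helm transmitter is out=not → no input occurs → does not occur.
NFU path lost [OR]: Reserve feedback unit trips=not, Right followup amplifier is out=not → no input occurs → does not occur.
Followup chain down [AND]: Main changeover valve is inoperative=not, Secondary relief valve malfunctions=not → not all inputs occur → does not occur.
Pump set unavailable [OR]: Rudder loop fails=not, NFU path lost=not, Lower rudder actuator failed=not, Followup chain down=not → no input occurs → does not occur.
Starboard system lost [OR]: Auxiliary steering pump is down=not, Emergency solenoid block failed=not, Emergency tiller link 2 malfunctions=not → no input occurs → does not occur.
Ship steering unresponsive [OR]: Pump set unavailable=not, Starboard system lost=not → no input occurs → does not occur.

No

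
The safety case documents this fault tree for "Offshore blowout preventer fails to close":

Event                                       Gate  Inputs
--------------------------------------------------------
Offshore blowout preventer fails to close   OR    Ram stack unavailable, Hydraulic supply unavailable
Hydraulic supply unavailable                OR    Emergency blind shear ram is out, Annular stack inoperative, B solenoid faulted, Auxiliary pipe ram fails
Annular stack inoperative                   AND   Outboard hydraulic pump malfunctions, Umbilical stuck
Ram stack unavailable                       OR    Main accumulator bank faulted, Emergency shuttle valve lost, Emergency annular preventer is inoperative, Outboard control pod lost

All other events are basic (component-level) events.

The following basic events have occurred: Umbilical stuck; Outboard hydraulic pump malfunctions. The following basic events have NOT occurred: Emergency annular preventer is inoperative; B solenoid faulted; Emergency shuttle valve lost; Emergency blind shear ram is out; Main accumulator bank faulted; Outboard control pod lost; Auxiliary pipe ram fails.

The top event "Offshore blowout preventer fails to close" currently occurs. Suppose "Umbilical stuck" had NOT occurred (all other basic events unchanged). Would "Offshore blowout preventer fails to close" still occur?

No

Counterfactual: set "Umbilical stuck" to not occurred.
Ram stack unavailable [OR]: Main accumulator bank faulted=not, Emergency shuttle valve lost=not, Emergency annular preventer is inoperative=not, Outboard control pod lost=not → no input occurs → does not occur.
Annular stack inoperative [AND]: Outboard hydraulic pump malfunctions=occurs, Umbilical stuck=not → not all inputs occur → does not occur.
Hydraulic supply unavailable [OR]: Emergency blind shear ram is out=not, Annular stack inoperative=not, B solenoid faulted=not, Auxiliary pipe ram fails=not → no input occurs → does not occur.
Offshore blowout preventer fails to close [OR]: Ram stack unavailable=not, Hydraulic supply unavailable=not → no input occurs → does not occur.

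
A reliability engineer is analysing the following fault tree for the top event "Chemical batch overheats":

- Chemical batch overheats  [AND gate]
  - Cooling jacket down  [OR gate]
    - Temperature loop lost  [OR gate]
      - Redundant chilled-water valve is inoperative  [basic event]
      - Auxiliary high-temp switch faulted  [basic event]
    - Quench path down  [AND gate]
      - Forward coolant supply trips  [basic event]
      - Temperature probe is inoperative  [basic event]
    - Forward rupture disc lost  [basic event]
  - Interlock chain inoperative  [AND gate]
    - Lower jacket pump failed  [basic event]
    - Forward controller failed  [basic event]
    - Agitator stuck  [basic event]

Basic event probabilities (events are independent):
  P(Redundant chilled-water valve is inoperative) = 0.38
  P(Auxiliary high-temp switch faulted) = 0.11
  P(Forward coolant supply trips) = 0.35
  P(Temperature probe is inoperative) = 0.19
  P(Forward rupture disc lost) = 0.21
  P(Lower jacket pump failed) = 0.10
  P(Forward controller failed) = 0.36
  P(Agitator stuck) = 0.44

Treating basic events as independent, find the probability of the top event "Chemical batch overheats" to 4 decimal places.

P(Temperature loop lost) [OR] = 1 − (1−0.38) × (1−0.11) = 0.448200
P(Quench path down) [AND] = 0.35 × 0.19 = 0.066500
P(Cooling jacket down) [OR] = 1 − (1−0.448200) × (1−0.066500) × (1−0.21) = 0.593067
P(Interlock chain inoperative) [AND] = 0.10 × 0.36 × 0.44 = 0.015840
P(Chemical batch overheats) [AND] = 0.593067 × 0.015840 = 0.009394
Rounded to 4 decimal places: P(Chemical batch overheats) ≈ 0.0094.

0.0094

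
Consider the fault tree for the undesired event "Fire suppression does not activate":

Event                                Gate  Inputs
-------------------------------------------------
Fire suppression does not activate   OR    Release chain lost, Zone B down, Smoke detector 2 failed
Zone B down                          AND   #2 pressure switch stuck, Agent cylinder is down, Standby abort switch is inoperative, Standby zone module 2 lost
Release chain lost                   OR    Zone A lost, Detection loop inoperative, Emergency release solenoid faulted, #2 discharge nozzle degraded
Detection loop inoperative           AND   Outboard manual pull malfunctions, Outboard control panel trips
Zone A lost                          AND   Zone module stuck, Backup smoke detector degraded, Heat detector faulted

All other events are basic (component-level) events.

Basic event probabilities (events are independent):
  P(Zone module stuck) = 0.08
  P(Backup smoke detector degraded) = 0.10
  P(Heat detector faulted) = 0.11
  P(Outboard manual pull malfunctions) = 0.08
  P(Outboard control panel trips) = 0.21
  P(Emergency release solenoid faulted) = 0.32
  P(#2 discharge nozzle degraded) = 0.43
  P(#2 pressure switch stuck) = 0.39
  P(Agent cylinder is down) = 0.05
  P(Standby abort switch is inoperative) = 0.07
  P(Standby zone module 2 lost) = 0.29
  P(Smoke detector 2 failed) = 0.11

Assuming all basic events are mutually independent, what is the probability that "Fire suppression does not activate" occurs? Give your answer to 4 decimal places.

0.6613

P(Zone A lost) [AND] = 0.08 × 0.10 × 0.11 = 0.000880
P(Detection loop inoperative) [AND] = 0.08 × 0.21 = 0.016800
P(Release chain lost) [OR] = 1 − (1−0.000880) × (1−0.016800) × (1−0.32) × (1−0.43) = 0.619247
P(Zone B down) [AND] = 0.39 × 0.05 × 0.07 × 0.29 = 0.000396
P(Fire suppression does not activate) [OR] = 1 − (1−0.619247) × (1−0.000396) × (1−0.11) = 0.661264
Rounded to 4 decimal places: P(Fire suppression does not activate) ≈ 0.6613.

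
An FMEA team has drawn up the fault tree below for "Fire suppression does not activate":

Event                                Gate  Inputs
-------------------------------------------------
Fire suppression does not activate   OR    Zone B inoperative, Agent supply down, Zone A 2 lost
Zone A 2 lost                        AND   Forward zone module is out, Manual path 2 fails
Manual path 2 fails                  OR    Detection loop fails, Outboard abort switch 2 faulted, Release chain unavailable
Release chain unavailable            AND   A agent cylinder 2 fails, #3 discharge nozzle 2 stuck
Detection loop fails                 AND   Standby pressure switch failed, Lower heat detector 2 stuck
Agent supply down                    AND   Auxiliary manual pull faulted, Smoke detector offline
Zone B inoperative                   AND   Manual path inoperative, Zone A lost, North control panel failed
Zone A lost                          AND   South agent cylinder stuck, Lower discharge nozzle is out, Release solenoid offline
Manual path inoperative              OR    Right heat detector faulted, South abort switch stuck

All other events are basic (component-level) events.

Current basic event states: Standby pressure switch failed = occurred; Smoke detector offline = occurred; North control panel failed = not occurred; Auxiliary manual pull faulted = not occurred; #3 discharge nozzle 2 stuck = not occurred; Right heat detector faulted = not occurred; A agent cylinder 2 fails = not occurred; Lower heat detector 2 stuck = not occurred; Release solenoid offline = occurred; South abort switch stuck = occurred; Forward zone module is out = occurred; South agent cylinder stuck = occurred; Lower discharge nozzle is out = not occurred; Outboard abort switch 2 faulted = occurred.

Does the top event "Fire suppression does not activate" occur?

Yes

Manual path inoperative [OR]: Right heat detector faulted=not, South abort switch stuck=occurs → at least one input occurs → occurs.
Zone A lost [AND]: South agent cylinder stuck=occurs, Lower discharge nozzle is out=not, Release solenoid offline=occurs → not all inputs occur → does not occur.
Zone B inoperative [AND]: Manual path inoperative=occurs, Zone A lost=not, North control panel failed=not → not all inputs occur → does not occur.
Agent supply down [AND]: Auxiliary manual pull faulted=not, Smoke detector offline=occurs → not all inputs occur → does not occur.
Detection loop fails [AND]: Standby pressure switch failed=occurs, Lower heat detector 2 stuck=not → not all inputs occur → does not occur.
Release chain unavailable [AND]: A agent cylinder 2 fails=not, #3 discharge nozzle 2 stuck=not → not all inputs occur → does not occur.
Manual path 2 fails [OR]: Detection loop fails=not, Outboard abort switch 2 faulted=occurs, Release chain unavailable=not → at least one input occurs → occurs.
Zone A 2 lost [AND]: Forward zone module is out=occurs, Manual path 2 fails=occurs → all inputs occur → occurs.
Fire suppression does not activate [OR]: Zone B inoperative=not, Agent supply down=not, Zone A 2 lost=occurs → at least one input occurs → occurs.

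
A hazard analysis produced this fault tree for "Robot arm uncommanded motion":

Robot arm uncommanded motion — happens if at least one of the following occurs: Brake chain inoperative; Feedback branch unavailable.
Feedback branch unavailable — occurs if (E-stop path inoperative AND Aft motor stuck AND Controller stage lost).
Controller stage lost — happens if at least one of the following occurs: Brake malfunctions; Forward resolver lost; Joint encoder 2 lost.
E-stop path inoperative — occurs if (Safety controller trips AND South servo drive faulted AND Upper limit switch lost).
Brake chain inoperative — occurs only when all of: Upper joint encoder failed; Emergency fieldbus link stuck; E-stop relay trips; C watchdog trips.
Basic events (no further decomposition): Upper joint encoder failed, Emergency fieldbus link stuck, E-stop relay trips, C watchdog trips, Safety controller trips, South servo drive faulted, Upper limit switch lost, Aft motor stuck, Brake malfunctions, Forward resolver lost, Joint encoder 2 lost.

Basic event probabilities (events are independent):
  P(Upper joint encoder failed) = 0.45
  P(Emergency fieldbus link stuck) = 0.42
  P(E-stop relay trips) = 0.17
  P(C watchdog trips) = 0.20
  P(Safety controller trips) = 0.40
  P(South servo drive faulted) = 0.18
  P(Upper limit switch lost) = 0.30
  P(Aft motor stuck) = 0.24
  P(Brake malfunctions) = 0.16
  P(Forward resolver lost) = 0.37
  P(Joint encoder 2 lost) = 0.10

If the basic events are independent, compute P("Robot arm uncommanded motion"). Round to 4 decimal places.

0.0091

P(Brake chain inoperative) [AND] = 0.45 × 0.42 × 0.17 × 0.20 = 0.006426
P(E-stop path inoperative) [AND] = 0.40 × 0.18 × 0.30 = 0.021600
P(Controller stage lost) [OR] = 1 − (1−0.16) × (1−0.37) × (1−0.10) = 0.523720
P(Feedback branch unavailable) [AND] = 0.021600 × 0.24 × 0.523720 = 0.002715
P(Robot arm uncommanded motion) [OR] = 1 − (1−0.006426) × (1−0.002715) = 0.009124
Rounded to 4 decimal places: P(Robot arm uncommanded motion) ≈ 0.0091.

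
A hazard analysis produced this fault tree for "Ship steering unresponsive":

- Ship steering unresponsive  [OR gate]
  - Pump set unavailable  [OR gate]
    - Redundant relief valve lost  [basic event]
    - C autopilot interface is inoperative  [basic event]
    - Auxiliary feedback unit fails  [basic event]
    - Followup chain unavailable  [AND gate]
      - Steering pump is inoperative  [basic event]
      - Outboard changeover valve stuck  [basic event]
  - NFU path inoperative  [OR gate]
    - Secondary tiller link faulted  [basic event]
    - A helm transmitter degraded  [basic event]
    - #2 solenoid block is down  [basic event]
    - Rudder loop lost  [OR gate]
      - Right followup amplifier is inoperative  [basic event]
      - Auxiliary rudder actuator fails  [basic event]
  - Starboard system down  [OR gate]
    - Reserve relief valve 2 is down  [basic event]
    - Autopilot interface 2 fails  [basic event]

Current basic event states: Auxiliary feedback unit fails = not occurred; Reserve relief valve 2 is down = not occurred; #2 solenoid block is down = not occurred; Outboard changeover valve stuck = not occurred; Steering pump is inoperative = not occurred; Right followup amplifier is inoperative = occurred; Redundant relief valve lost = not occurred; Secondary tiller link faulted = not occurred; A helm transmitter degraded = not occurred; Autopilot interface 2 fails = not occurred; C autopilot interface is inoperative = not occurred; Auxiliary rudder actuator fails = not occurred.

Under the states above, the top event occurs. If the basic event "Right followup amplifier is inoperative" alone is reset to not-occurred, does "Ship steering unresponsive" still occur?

No

Counterfactual: set "Right followup amplifier is inoperative" to not occurred.
Followup chain unavailable [AND]: Steering pump is inoperative=not, Outboard changeover valve stuck=not → not all inputs occur → does not occur.
Pump set unavailable [OR]: Redundant relief valve lost=not, C autopilot interface is inoperative=not, Auxiliary feedback unit fails=not, Followup chain unavailable=not → no input occurs → does not occur.
Rudder loop lost [OR]: Right followup amplifier is inoperative=not, Auxiliary rudder actuator fails=not → no input occurs → does not occur.
NFU path inoperative [OR]: Secondary tiller link faulted=not, A helm transmitter degraded=not, #2 solenoid block is down=not, Rudder loop lost=not → no input occurs → does not occur.
Starboard system down [OR]: Reserve relief valve 2 is down=not, Autopilot interface 2 fails=not → no input occurs → does not occur.
Ship steering unresponsive [OR]: Pump set unavailable=not, NFU path inoperative=not, Starboard system down=not → no input occurs → does not occur.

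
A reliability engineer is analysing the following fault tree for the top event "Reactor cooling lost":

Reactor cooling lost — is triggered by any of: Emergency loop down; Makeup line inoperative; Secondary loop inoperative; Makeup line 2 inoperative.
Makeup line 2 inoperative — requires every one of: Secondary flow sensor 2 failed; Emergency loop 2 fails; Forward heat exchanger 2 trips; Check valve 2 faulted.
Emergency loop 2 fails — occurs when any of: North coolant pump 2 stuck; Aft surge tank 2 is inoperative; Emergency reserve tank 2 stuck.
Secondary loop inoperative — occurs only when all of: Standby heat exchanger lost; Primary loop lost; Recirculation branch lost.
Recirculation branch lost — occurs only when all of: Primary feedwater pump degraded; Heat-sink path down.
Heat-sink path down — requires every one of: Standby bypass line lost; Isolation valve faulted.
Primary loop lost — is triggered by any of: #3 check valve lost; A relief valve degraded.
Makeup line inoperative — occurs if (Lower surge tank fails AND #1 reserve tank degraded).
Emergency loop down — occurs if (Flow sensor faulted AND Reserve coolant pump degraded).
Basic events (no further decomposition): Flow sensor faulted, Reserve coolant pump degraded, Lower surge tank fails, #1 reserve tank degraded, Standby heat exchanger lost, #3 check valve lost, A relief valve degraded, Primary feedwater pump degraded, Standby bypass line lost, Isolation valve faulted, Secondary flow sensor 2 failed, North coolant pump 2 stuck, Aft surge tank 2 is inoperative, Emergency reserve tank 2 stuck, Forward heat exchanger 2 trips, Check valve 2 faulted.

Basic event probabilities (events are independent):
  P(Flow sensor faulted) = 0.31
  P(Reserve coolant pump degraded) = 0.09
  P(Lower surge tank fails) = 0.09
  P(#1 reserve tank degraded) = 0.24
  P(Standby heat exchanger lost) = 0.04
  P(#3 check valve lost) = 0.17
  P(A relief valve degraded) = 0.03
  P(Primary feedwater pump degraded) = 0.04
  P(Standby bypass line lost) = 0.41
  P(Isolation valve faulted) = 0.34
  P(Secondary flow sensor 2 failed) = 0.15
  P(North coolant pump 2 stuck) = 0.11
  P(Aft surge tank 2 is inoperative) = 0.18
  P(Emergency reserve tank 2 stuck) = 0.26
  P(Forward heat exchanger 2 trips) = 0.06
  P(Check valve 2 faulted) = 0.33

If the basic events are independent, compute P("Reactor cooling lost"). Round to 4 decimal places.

0.0502

P(Emergency loop down) [AND] = 0.31 × 0.09 = 0.027900
P(Makeup line inoperative) [AND] = 0.09 × 0.24 = 0.021600
P(Primary loop lost) [OR] = 1 − (1−0.17) × (1−0.03) = 0.194900
P(Heat-sink path down) [AND] = 0.41 × 0.34 = 0.139400
P(Recirculation branch lost) [AND] = 0.04 × 0.139400 = 0.005576
P(Secondary loop inoperative) [AND] = 0.04 × 0.194900 × 0.005576 = 0.000043
P(Emergency loop 2 fails) [OR] = 1 − (1−0.11) × (1−0.18) × (1−0.26) = 0.459948
P(Makeup line 2 inoperative) [AND] = 0.15 × 0.459948 × 0.06 × 0.33 = 0.001366
P(Reactor cooling lost) [OR] = 1 − (1−0.027900) × (1−0.021600) × (1−0.000043) × (1−0.001366) = 0.050237
Rounded to 4 decimal places: P(Reactor cooling lost) ≈ 0.0502.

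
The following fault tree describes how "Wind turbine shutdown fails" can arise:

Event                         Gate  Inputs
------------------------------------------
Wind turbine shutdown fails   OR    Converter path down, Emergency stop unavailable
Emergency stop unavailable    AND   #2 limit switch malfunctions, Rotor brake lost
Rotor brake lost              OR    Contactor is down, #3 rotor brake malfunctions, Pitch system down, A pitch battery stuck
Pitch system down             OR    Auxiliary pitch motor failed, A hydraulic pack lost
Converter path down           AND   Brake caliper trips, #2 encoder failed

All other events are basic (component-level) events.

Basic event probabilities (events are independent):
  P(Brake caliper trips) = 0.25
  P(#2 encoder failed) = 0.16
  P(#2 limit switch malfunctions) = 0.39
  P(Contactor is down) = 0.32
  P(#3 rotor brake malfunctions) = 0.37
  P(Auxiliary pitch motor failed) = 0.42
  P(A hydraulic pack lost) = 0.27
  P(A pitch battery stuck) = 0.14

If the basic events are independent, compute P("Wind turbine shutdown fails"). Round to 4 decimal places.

P(Converter path down) [AND] = 0.25 × 0.16 = 0.040000
P(Pitch system down) [OR] = 1 − (1−0.42) × (1−0.27) = 0.576600
P(Rotor brake lost) [OR] = 1 − (1−0.32) × (1−0.37) × (1−0.576600) × (1−0.14) = 0.844009
P(Emergency stop unavailable) [AND] = 0.39 × 0.844009 = 0.329164
P(Wind turbine shutdown fails) [OR] = 1 − (1−0.040000) × (1−0.329164) = 0.355997
Rounded to 4 decimal places: P(Wind turbine shutdown fails) ≈ 0.3560.

0.3560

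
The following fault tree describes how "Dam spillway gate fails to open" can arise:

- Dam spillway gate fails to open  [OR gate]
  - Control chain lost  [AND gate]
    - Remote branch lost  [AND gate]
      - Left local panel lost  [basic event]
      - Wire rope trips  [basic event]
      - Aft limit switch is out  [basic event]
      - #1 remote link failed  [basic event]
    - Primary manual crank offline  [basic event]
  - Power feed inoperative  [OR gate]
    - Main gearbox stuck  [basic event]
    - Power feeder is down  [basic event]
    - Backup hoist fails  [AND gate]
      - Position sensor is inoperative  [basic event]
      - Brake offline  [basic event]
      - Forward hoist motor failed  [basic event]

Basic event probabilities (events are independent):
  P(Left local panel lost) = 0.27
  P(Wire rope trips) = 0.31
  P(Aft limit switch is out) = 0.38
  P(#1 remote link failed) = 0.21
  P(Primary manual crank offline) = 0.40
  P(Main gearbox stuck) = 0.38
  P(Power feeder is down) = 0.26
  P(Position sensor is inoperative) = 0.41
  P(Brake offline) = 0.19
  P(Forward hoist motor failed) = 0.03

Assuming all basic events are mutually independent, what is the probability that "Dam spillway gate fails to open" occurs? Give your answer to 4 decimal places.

P(Remote branch lost) [AND] = 0.27 × 0.31 × 0.38 × 0.21 = 0.006679
P(Control chain lost) [AND] = 0.006679 × 0.40 = 0.002672
P(Backup hoist fails) [AND] = 0.41 × 0.19 × 0.03 = 0.002337
P(Power feed inoperative) [OR] = 1 − (1−0.38) × (1−0.26) × (1−0.002337) = 0.542272
P(Dam spillway gate fails to open) [OR] = 1 − (1−0.002672) × (1−0.542272) = 0.543495
Rounded to 4 decimal places: P(Dam spillway gate fails to open) ≈ 0.5435.

0.5435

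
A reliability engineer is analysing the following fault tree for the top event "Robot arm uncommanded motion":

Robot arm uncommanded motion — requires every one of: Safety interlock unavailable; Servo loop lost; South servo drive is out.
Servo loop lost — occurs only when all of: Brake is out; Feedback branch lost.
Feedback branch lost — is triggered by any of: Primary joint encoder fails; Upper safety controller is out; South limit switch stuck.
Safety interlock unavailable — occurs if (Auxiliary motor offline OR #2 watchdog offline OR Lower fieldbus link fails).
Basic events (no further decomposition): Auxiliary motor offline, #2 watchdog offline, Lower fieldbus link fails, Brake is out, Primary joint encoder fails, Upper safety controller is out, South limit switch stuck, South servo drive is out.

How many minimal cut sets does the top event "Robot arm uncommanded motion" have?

9

Safety interlock unavailable [OR]: union of children's cut sets → 3 cut set(s).
Feedback branch lost [OR]: union of children's cut sets → 3 cut set(s).
Servo loop lost [AND]: one cut set from each child combined → 1 × 3 = 3 cut set(s).
Robot arm uncommanded motion [AND]: one cut set from each child combined → 3 × 3 × 1 = 9 cut set(s).
Minimal cut sets: {Auxiliary motor offline, Brake is out, Primary joint encoder fails, South servo drive is out}; {Auxiliary motor offline, Brake is out, South servo drive is out, Upper safety controller is out}; {Auxiliary motor offline, Brake is out, South limit switch stuck, South servo drive is out}; {#2 watchdog offline, Brake is out, Primary joint encoder fails, South servo drive is out}; {#2 watchdog offline, Brake is out, South servo drive is out, Upper safety controller is out}; {#2 watchdog offline, Brake is out, South limit switch stuck, South servo drive is out}; {Brake is out, Lower fieldbus link fails, Primary joint encoder fails, South servo drive is out}; {Brake is out, Lower fieldbus link fails, South servo drive is out, Upper safety controller is out}; {Brake is out, Lower fieldbus link fails, South limit switch stuck, South servo drive is out}.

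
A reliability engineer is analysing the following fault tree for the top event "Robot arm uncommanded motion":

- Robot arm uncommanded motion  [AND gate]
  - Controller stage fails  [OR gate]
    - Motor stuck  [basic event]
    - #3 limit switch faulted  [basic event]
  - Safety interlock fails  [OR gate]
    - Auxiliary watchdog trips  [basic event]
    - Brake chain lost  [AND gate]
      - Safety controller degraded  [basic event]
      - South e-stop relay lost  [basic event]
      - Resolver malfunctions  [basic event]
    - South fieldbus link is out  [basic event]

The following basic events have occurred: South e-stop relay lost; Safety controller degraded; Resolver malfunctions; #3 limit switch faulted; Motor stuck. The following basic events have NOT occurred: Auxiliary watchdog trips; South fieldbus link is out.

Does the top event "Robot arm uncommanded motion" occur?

Controller stage fails [OR]: Motor stuck=occurs, #3 limit switch faulted=occurs → at least one input occurs → occurs.
Brake chain lost [AND]: Safety controller degraded=occurs, South e-stop relay lost=occurs, Resolver malfunctions=occurs → all inputs occur → occurs.
Safety interlock fails [OR]: Auxiliary watchdog trips=not, Brake chain lost=occurs, South fieldbus link is out=not → at least one input occurs → occurs.
Robot arm uncommanded motion [AND]: Controller stage fails=occurs, Safety interlock fails=occurs → all inputs occur → occurs.

Yes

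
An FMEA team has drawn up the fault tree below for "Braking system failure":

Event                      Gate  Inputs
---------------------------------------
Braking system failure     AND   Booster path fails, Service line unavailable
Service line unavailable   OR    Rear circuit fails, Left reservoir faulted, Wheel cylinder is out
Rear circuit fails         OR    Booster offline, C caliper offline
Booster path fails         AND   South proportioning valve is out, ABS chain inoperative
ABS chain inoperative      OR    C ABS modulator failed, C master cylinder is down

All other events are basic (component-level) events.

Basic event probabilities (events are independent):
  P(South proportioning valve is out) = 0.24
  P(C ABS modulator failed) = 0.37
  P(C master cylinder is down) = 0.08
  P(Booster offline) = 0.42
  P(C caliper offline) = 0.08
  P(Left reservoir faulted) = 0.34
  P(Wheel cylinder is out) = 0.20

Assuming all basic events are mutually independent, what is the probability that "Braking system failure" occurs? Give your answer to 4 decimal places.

0.0725

P(ABS chain inoperative) [OR] = 1 − (1−0.37) × (1−0.08) = 0.420400
P(Booster path fails) [AND] = 0.24 × 0.420400 = 0.100896
P(Rear circuit fails) [OR] = 1 − (1−0.42) × (1−0.08) = 0.466400
P(Service line unavailable) [OR] = 1 − (1−0.466400) × (1−0.34) × (1−0.20) = 0.718259
P(Braking system failure) [AND] = 0.100896 × 0.718259 = 0.072469
Rounded to 4 decimal places: P(Braking system failure) ≈ 0.0725.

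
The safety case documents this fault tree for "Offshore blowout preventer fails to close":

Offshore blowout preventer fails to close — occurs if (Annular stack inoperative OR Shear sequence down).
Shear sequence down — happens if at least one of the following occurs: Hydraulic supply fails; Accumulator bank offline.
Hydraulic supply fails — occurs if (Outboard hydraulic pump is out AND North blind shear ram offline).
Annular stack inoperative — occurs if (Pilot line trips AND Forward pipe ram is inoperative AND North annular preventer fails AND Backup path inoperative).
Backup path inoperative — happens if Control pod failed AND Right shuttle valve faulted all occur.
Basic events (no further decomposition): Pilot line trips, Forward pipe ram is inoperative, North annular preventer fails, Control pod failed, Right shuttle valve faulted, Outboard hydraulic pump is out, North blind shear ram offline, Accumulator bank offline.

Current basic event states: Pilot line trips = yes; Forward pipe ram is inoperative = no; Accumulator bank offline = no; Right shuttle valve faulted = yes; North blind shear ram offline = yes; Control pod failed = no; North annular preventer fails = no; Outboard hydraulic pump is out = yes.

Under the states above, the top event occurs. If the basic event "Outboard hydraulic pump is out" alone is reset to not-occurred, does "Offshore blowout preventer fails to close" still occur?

Counterfactual: set "Outboard hydraulic pump is out" to not occurred.
Backup path inoperative [AND]: Control pod failed=not, Right shuttle valve faulted=occurs → not all inputs occur → does not occur.
Annular stack inoperative [AND]: Pilot line trips=occurs, Forward pipe ram is inoperative=not, North annular preventer fails=not, Backup path inoperative=not → not all inputs occur → does not occur.
Hydraulic supply fails [AND]: Outboard hydraulic pump is out=not, North blind shear ram offline=occurs → not all inputs occur → does not occur.
Shear sequence down [OR]: Hydraulic supply fails=not, Accumulator bank offline=not → no input occurs → does not occur.
Offshore blowout preventer fails to close [OR]: Annular stack inoperative=not, Shear sequence down=not → no input occurs → does not occur.

No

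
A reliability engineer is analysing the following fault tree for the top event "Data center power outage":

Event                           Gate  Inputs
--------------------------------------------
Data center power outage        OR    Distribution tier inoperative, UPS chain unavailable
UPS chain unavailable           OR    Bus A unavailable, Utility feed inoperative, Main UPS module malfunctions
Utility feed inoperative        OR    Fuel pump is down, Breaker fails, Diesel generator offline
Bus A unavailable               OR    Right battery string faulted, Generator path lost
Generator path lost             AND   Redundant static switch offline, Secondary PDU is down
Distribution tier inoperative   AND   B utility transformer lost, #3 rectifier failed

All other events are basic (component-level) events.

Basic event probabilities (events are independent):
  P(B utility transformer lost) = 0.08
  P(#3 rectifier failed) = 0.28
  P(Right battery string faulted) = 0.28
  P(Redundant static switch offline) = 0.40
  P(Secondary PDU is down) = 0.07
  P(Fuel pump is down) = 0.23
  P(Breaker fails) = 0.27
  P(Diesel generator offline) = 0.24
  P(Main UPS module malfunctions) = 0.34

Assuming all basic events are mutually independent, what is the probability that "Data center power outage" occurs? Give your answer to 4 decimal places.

P(Distribution tier inoperative) [AND] = 0.08 × 0.28 = 0.022400
P(Generator path lost) [AND] = 0.40 × 0.07 = 0.028000
P(Bus A unavailable) [OR] = 1 − (1−0.28) × (1−0.028000) = 0.300160
P(Utility feed inoperative) [OR] = 1 − (1−0.23) × (1−0.27) × (1−0.24) = 0.572804
P(UPS chain unavailable) [OR] = 1 − (1−0.300160) × (1−0.572804) × (1−0.34) = 0.802681
P(Data center power outage) [OR] = 1 − (1−0.022400) × (1−0.802681) = 0.807101
Rounded to 4 decimal places: P(Data center power outage) ≈ 0.8071.

0.8071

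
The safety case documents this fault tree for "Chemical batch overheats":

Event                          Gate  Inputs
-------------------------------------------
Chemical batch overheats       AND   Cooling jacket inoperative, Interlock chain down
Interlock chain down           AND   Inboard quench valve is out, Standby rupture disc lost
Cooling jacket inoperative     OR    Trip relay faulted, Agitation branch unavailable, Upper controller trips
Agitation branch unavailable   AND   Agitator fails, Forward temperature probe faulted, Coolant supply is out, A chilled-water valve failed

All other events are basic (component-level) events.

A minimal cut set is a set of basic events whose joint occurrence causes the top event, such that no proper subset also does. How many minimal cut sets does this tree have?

Agitation branch unavailable [AND]: one cut set from each child combined → 1 × 1 × 1 × 1 = 1 cut set(s).
Cooling jacket inoperative [OR]: union of children's cut sets → 3 cut set(s).
Interlock chain down [AND]: one cut set from each child combined → 1 × 1 = 1 cut set(s).
Chemical batch overheats [AND]: one cut set from each child combined → 3 × 1 = 3 cut set(s).
Minimal cut sets: {Inboard quench valve is out, Standby rupture disc lost, Trip relay faulted}; {A chilled-water valve failed, Agitator fails, Coolant supply is out, Forward temperature probe faulted, Inboard quench valve is out, Standby rupture disc lost}; {Inboard quench valve is out, Standby rupture disc lost, Upper controller trips}.

3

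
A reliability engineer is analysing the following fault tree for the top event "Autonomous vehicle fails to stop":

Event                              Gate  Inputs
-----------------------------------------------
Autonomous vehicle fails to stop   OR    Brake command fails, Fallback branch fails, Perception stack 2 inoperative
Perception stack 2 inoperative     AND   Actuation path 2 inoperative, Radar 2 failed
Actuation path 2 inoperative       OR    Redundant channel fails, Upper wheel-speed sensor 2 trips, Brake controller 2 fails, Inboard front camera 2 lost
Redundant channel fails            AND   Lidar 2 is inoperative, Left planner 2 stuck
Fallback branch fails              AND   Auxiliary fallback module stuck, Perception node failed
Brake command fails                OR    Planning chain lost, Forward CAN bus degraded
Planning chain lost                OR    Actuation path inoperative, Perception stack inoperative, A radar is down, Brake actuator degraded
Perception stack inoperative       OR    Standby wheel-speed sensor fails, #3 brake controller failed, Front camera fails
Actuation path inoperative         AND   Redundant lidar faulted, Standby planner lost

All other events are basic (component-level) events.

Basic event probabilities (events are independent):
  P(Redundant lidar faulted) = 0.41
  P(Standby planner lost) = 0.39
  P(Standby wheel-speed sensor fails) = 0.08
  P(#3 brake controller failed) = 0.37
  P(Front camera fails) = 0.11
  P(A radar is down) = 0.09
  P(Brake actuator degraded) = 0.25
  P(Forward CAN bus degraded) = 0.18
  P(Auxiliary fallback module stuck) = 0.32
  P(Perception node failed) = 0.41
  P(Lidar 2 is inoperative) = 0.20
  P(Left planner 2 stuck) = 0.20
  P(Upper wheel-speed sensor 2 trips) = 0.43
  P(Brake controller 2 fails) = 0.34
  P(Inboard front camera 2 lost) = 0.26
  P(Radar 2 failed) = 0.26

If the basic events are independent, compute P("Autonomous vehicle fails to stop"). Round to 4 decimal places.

P(Actuation path inoperative) [AND] = 0.41 × 0.39 = 0.159900
P(Perception stack inoperative) [OR] = 1 − (1−0.08) × (1−0.37) × (1−0.11) = 0.484156
P(Planning chain lost) [OR] = 1 − (1−0.159900) × (1−0.484156) × (1−0.09) × (1−0.25) = 0.704231
P(Brake command fails) [OR] = 1 − (1−0.704231) × (1−0.18) = 0.757469
P(Fallback branch fails) [AND] = 0.32 × 0.41 = 0.131200
P(Redundant channel fails) [AND] = 0.20 × 0.20 = 0.040000
P(Actuation path 2 inoperative) [OR] = 1 − (1−0.040000) × (1−0.43) × (1−0.34) × (1−0.26) = 0.732748
P(Perception stack 2 inoperative) [AND] = 0.732748 × 0.26 = 0.190514
P(Autonomous vehicle fails to stop) [OR] = 1 − (1−0.757469) × (1−0.131200) × (1−0.190514) = 0.829432
Rounded to 4 decimal places: P(Autonomous vehicle fails to stop) ≈ 0.8294.

0.8294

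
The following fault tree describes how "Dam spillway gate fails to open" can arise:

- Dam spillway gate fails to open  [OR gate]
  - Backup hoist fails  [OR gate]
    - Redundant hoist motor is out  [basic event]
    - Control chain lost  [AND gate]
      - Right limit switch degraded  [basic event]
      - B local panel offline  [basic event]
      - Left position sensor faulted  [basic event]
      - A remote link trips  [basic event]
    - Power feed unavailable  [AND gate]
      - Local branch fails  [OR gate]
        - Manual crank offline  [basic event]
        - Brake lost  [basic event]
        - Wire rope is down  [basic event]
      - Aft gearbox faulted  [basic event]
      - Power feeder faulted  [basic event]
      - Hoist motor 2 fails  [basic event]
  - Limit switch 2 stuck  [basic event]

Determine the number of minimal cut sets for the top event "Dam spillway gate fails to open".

Control chain lost [AND]: one cut set from each child combined → 1 × 1 × 1 × 1 = 1 cut set(s).
Local branch fails [OR]: union of children's cut sets → 3 cut set(s).
Power feed unavailable [AND]: one cut set from each child combined → 3 × 1 × 1 × 1 = 3 cut set(s).
Backup hoist fails [OR]: union of children's cut sets → 5 cut set(s).
Dam spillway gate fails to open [OR]: union of children's cut sets → 6 cut set(s).
Minimal cut sets: {Redundant hoist motor is out}; {A remote link trips, B local panel offline, Left position sensor faulted, Right limit switch degraded}; {Aft gearbox faulted, Hoist motor 2 fails, Manual crank offline, Power feeder faulted}; {Aft gearbox faulted, Brake lost, Hoist motor 2 fails, Power feeder faulted}; {Aft gearbox faulted, Hoist motor 2 fails, Power feeder faulted, Wire rope is down}; {Limit switch 2 stuck}.

6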